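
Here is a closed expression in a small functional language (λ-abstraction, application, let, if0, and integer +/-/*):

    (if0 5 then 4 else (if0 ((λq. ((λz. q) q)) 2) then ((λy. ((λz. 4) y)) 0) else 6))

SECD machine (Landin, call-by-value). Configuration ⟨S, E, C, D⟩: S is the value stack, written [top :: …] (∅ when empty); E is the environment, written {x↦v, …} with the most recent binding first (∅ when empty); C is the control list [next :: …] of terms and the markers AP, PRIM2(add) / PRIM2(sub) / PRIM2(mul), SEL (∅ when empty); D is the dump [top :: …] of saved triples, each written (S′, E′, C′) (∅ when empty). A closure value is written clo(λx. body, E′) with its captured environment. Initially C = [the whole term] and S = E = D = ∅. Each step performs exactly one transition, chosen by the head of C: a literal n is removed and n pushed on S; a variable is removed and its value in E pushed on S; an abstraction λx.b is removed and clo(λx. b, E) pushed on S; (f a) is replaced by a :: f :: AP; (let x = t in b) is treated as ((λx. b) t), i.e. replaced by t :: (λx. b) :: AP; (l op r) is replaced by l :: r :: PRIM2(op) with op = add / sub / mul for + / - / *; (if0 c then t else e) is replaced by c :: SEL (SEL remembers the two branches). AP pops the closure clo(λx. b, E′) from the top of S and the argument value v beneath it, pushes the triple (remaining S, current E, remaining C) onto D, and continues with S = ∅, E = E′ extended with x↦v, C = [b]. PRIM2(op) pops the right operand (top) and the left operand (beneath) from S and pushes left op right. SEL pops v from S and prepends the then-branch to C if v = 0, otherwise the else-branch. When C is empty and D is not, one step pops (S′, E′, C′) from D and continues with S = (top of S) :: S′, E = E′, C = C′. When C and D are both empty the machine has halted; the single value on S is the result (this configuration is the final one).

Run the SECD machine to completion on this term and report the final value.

Answer: 6

Derivation:
step 0: [S=∅ | E=∅ | C=[(if0 5 then 4 else (if0 ((λq. ((λz. q) q)) 2) then ((λy. ((λz. 4) y)) 0) else 6))] | D=∅]
step 1: [S=∅ | E=∅ | C=[5 :: SEL] | D=∅]
step 2: [S=[5] | E=∅ | C=[SEL] | D=∅]
step 3: [S=∅ | E=∅ | C=[(if0 ((λq. ((λz. q) q)) 2) then ((λy. ((λz. 4) y)) 0) else 6)] | D=∅]
step 4: [S=∅ | E=∅ | C=[((λq. ((λz. q) q)) 2) :: SEL] | D=∅]
step 5: [S=∅ | E=∅ | C=[2 :: (λq. ((λz. q) q)) :: AP :: SEL] | D=∅]
step 6: [S=[2] | E=∅ | C=[(λq. ((λz. q) q)) :: AP :: SEL] | D=∅]
step 7: [S=[clo(λq. ((λz. q) q), ∅) :: 2] | E=∅ | C=[AP :: SEL] | D=∅]
step 8: [S=∅ | E={q↦2} | C=[((λz. q) q)] | D=[(∅, ∅, [SEL])]]
step 9: [S=∅ | E={q↦2} | C=[q :: (λz. q) :: AP] | D=[(∅, ∅, [SEL])]]
step 10: [S=[2] | E={q↦2} | C=[(λz. q) :: AP] | D=[(∅, ∅, [SEL])]]
step 11: [S=[clo(λz. q, {q↦2}) :: 2] | E={q↦2} | C=[AP] | D=[(∅, ∅, [SEL])]]
step 12: [S=∅ | E={z↦2, q↦2} | C=[q] | D=[(∅, {q↦2}, ∅) :: (∅, ∅, [SEL])]]
step 13: [S=[2] | E={z↦2, q↦2} | C=∅ | D=[(∅, {q↦2}, ∅) :: (∅, ∅, [SEL])]]
step 14: [S=[2] | E={q↦2} | C=∅ | D=[(∅, ∅, [SEL])]]
step 15: [S=[2] | E=∅ | C=[SEL] | D=∅]
step 16: [S=∅ | E=∅ | C=[6] | D=∅]
step 17: [S=[6] | E=∅ | C=∅ | D=∅]
→ final value 6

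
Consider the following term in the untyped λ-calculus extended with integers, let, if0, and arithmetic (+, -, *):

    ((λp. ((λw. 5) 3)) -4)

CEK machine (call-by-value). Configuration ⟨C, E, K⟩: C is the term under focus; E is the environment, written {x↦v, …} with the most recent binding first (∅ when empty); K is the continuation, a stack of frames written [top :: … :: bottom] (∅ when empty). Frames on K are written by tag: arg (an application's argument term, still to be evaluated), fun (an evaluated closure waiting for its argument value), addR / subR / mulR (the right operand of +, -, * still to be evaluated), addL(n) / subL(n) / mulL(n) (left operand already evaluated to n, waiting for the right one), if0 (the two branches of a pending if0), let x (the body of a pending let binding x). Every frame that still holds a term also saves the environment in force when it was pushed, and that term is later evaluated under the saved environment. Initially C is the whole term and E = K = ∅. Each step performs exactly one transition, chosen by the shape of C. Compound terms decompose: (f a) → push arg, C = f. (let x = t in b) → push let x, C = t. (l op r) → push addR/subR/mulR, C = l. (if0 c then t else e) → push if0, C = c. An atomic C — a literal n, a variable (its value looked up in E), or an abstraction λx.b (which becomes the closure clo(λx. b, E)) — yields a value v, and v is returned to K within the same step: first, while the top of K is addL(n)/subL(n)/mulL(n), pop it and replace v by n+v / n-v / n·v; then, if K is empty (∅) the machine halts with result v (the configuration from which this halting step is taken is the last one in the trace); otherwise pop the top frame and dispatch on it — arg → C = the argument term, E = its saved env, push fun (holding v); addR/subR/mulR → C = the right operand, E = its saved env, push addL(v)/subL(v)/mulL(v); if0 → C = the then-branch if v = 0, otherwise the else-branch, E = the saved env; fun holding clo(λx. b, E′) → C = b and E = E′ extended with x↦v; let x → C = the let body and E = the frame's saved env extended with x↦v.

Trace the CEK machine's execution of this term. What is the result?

step 0: <C=((λp. ((λw. 5) 3)) -4), E=∅, K=∅>
step 1: <C=(λp. ((λw. 5) 3)), E=∅, K=[arg]>
step 2: <C=-4, E=∅, K=[fun]>
step 3: <C=((λw. 5) 3), E={p↦-4}, K=∅>
step 4: <C=(λw. 5), E={p↦-4}, K=[arg]>
step 5: <C=3, E={p↦-4}, K=[fun]>
step 6: <C=5, E={w↦3, p↦-4}, K=∅>
→ final value 5

Answer: 5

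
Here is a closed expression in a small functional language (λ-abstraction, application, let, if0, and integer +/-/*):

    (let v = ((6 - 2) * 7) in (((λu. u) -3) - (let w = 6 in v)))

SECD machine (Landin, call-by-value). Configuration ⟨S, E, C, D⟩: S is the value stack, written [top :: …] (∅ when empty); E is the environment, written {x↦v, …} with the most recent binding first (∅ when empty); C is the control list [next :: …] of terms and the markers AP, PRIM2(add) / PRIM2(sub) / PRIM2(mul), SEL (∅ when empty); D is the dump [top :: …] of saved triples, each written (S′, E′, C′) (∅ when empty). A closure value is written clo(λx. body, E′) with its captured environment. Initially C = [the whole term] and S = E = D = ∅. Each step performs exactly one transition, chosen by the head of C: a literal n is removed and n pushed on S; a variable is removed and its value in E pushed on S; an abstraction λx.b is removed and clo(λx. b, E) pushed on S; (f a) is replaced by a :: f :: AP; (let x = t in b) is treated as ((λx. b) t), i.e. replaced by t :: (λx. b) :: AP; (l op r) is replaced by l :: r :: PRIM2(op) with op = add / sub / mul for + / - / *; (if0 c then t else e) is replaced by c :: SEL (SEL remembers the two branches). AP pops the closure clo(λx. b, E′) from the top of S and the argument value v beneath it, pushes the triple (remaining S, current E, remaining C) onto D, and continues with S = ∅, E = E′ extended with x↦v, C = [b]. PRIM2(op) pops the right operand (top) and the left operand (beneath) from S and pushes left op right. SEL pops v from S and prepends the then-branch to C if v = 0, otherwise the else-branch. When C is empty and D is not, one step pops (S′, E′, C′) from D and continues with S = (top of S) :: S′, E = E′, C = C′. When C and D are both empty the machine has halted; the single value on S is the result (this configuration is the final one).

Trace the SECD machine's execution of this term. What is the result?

Answer: -31

Machine steps:
[0] [S=∅ | E=∅ | C=[(let v = ((6 - 2) * 7) in (((λu. u) -3) - (let w = 6 in v)))] | D=∅]
[1] [S=∅ | E=∅ | C=[((6 - 2) * 7) :: (λv. (((λu. u) -3) - (let w = 6 in v))) :: AP] | D=∅]
[2] [S=∅ | E=∅ | C=[(6 - 2) :: 7 :: PRIM2(mul) :: (λv. (((λu. u) -3) - (let w = 6 in v))) :: AP] | D=∅]
[3] [S=∅ | E=∅ | C=[6 :: 2 :: PRIM2(sub) :: 7 :: PRIM2(mul) :: (λv. (((λu. u) -3) - (let w = 6 in v))) :: AP] | D=∅]
[4] [S=[6] | E=∅ | C=[2 :: PRIM2(sub) :: 7 :: PRIM2(mul) :: (λv. (((λu. u) -3) - (let w = 6 in v))) :: AP] | D=∅]
[5] [S=[2 :: 6] | E=∅ | C=[PRIM2(sub) :: 7 :: PRIM2(mul) :: (λv. (((λu. u) -3) - (let w = 6 in v))) :: AP] | D=∅]
[6] [S=[4] | E=∅ | C=[7 :: PRIM2(mul) :: (λv. (((λu. u) -3) - (let w = 6 in v))) :: AP] | D=∅]
[7] [S=[7 :: 4] | E=∅ | C=[PRIM2(mul) :: (λv. (((λu. u) -3) - (let w = 6 in v))) :: AP] | D=∅]
[8] [S=[28] | E=∅ | C=[(λv. (((λu. u) -3) - (let w = 6 in v))) :: AP] | D=∅]
[9] [S=[clo(λv. (((λu. u) -3) - (let w = 6 in v)), ∅) :: 28] | E=∅ | C=[AP] | D=∅]
[10] [S=∅ | E={v↦28} | C=[(((λu. u) -3) - (let w = 6 in v))] | D=[(∅, ∅, ∅)]]
[11] [S=∅ | E={v↦28} | C=[((λu. u) -3) :: (let w = 6 in v) :: PRIM2(sub)] | D=[(∅, ∅, ∅)]]
[12] [S=∅ | E={v↦28} | C=[-3 :: (λu. u) :: AP :: (let w = 6 in v) :: PRIM2(sub)] | D=[(∅, ∅, ∅)]]
[13] [S=[-3] | E={v↦28} | C=[(λu. u) :: AP :: (let w = 6 in v) :: PRIM2(sub)] | D=[(∅, ∅, ∅)]]
[14] [S=[clo(λu. u, {v↦28}) :: -3] | E={v↦28} | C=[AP :: (let w = 6 in v) :: PRIM2(sub)] | D=[(∅, ∅, ∅)]]
[15] [S=∅ | E={u↦-3, v↦28} | C=[u] | D=[(∅, {v↦28}, [(let w = 6 in v) :: PRIM2(sub)]) :: (∅, ∅, ∅)]]
[16] [S=[-3] | E={u↦-3, v↦28} | C=∅ | D=[(∅, {v↦28}, [(let w = 6 in v) :: PRIM2(sub)]) :: (∅, ∅, ∅)]]
[17] [S=[-3] | E={v↦28} | C=[(let w = 6 in v) :: PRIM2(sub)] | D=[(∅, ∅, ∅)]]
[18] [S=[-3] | E={v↦28} | C=[6 :: (λw. v) :: AP :: PRIM2(sub)] | D=[(∅, ∅, ∅)]]
[19] [S=[6 :: -3] | E={v↦28} | C=[(λw. v) :: AP :: PRIM2(sub)] | D=[(∅, ∅, ∅)]]
[20] [S=[clo(λw. v, {v↦28}) :: 6 :: -3] | E={v↦28} | C=[AP :: PRIM2(sub)] | D=[(∅, ∅, ∅)]]
[21] [S=∅ | E={w↦6, v↦28} | C=[v] | D=[([-3], {v↦28}, [PRIM2(sub)]) :: (∅, ∅, ∅)]]
[22] [S=[28] | E={w↦6, v↦28} | C=∅ | D=[([-3], {v↦28}, [PRIM2(sub)]) :: (∅, ∅, ∅)]]
[23] [S=[28 :: -3] | E={v↦28} | C=[PRIM2(sub)] | D=[(∅, ∅, ∅)]]
[24] [S=[-31] | E={v↦28} | C=∅ | D=[(∅, ∅, ∅)]]
[25] [S=[-31] | E=∅ | C=∅ | D=∅]
→ final value -31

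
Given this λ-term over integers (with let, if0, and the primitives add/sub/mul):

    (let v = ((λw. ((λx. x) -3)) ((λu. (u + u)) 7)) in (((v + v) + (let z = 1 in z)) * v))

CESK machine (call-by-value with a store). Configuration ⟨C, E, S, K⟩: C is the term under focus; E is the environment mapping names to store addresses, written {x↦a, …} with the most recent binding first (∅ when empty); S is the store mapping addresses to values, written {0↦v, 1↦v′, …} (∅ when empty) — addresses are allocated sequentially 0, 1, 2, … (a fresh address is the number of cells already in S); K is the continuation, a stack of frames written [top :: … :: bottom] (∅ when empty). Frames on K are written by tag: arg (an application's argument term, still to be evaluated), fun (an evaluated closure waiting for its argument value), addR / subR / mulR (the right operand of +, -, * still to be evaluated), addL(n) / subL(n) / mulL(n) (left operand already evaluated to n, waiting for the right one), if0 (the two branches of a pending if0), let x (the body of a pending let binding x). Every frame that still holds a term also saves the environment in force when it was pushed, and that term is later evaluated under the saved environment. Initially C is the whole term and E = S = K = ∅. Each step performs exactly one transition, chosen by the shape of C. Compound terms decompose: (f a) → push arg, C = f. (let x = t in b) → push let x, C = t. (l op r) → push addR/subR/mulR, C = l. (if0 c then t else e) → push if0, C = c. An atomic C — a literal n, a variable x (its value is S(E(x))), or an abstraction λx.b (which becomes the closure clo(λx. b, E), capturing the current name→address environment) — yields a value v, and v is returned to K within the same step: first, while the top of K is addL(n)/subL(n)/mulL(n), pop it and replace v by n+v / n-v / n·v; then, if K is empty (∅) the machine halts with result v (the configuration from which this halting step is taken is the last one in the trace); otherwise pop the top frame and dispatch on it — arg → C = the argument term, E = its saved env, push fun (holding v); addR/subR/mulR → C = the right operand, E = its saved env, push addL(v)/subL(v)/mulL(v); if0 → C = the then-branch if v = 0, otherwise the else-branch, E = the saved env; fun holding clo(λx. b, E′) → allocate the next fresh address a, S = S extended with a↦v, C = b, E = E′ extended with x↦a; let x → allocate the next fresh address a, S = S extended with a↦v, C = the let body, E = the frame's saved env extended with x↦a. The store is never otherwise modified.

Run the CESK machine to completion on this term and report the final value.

Answer: 15

Execution trace:
t=0: [C=(let v = ((λw. ((λx. x) -3)) ((λu. (u + u)) 7)) in (((v + v) + (let z = 1 in z)) * v)) | E=∅ | S=∅ | K=∅]
t=1: [C=((λw. ((λx. x) -3)) ((λu. (u + u)) 7)) | E=∅ | S=∅ | K=[let v]]
t=2: [C=(λw. ((λx. x) -3)) | E=∅ | S=∅ | K=[arg :: let v]]
t=3: [C=((λu. (u + u)) 7) | E=∅ | S=∅ | K=[fun :: let v]]
t=4: [C=(λu. (u + u)) | E=∅ | S=∅ | K=[arg :: fun :: let v]]
t=5: [C=7 | E=∅ | S=∅ | K=[fun :: fun :: let v]]
t=6: [C=(u + u) | E={u↦0} | S={0↦7} | K=[fun :: let v]]
t=7: [C=u | E={u↦0} | S={0↦7} | K=[addR :: fun :: let v]]
t=8: [C=u | E={u↦0} | S={0↦7} | K=[addL(7) :: fun :: let v]]
t=9: [C=((λx. x) -3) | E={w↦1} | S={0↦7, 1↦14} | K=[let v]]
t=10: [C=(λx. x) | E={w↦1} | S={0↦7, 1↦14} | K=[arg :: let v]]
t=11: [C=-3 | E={w↦1} | S={0↦7, 1↦14} | K=[fun :: let v]]
t=12: [C=x | E={x↦2, w↦1} | S={0↦7, 1↦14, 2↦-3} | K=[let v]]
t=13: [C=(((v + v) + (let z = 1 in z)) * v) | E={v↦3} | S={0↦7, 1↦14, 2↦-3, 3↦-3} | K=∅]
t=14: [C=((v + v) + (let z = 1 in z)) | E={v↦3} | S={0↦7, 1↦14, 2↦-3, 3↦-3} | K=[mulR]]
t=15: [C=(v + v) | E={v↦3} | S={0↦7, 1↦14, 2↦-3, 3↦-3} | K=[addR :: mulR]]
t=16: [C=v | E={v↦3} | S={0↦7, 1↦14, 2↦-3, 3↦-3} | K=[addR :: addR :: mulR]]
t=17: [C=v | E={v↦3} | S={0↦7, 1↦14, 2↦-3, 3↦-3} | K=[addL(-3) :: addR :: mulR]]
t=18: [C=(let z = 1 in z) | E={v↦3} | S={0↦7, 1↦14, 2↦-3, 3↦-3} | K=[addL(-6) :: mulR]]
t=19: [C=1 | E={v↦3} | S={0↦7, 1↦14, 2↦-3, 3↦-3} | K=[let z :: addL(-6) :: mulR]]
t=20: [C=z | E={z↦4, v↦3} | S={0↦7, 1↦14, 2↦-3, 3↦-3, 4↦1} | K=[addL(-6) :: mulR]]
t=21: [C=v | E={v↦3} | S={0↦7, 1↦14, 2↦-3, 3↦-3, 4↦1} | K=[mulL(-5)]]
→ final value 15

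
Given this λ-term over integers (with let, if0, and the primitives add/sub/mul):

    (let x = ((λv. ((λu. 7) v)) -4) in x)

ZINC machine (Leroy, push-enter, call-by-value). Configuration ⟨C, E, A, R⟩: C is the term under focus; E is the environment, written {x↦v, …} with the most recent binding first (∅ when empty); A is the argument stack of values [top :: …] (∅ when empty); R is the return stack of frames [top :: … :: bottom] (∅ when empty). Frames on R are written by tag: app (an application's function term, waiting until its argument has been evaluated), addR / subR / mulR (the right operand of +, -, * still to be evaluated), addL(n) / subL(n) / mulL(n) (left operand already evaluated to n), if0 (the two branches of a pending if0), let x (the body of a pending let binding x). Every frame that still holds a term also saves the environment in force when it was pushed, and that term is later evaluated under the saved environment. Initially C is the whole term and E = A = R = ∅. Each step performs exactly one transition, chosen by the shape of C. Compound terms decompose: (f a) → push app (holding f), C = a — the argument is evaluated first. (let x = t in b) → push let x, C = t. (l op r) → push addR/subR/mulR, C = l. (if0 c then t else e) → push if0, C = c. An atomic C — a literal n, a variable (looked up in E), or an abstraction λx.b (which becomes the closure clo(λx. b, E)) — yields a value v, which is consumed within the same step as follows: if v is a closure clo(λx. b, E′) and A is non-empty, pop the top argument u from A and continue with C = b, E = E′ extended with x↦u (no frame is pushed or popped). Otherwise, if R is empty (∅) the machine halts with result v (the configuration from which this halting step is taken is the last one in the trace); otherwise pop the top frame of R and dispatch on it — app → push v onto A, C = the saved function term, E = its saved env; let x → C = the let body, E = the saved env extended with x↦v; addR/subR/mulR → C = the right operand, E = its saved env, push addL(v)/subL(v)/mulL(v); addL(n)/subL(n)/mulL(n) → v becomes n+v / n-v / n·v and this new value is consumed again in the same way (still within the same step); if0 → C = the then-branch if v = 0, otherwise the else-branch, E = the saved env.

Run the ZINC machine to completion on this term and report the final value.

Answer: 7

Derivation:
[0] <C=(let x = ((λv. ((λu. 7) v)) -4) in x), E=∅, A=∅, R=∅>
[1] <C=((λv. ((λu. 7) v)) -4), E=∅, A=∅, R=[let x]>
[2] <C=-4, E=∅, A=∅, R=[app :: let x]>
[3] <C=(λv. ((λu. 7) v)), E=∅, A=[-4], R=[let x]>
[4] <C=((λu. 7) v), E={v↦-4}, A=∅, R=[let x]>
[5] <C=v, E={v↦-4}, A=∅, R=[app :: let x]>
[6] <C=(λu. 7), E={v↦-4}, A=[-4], R=[let x]>
[7] <C=7, E={u↦-4, v↦-4}, A=∅, R=[let x]>
[8] <C=x, E={x↦7}, A=∅, R=∅>
→ final value 7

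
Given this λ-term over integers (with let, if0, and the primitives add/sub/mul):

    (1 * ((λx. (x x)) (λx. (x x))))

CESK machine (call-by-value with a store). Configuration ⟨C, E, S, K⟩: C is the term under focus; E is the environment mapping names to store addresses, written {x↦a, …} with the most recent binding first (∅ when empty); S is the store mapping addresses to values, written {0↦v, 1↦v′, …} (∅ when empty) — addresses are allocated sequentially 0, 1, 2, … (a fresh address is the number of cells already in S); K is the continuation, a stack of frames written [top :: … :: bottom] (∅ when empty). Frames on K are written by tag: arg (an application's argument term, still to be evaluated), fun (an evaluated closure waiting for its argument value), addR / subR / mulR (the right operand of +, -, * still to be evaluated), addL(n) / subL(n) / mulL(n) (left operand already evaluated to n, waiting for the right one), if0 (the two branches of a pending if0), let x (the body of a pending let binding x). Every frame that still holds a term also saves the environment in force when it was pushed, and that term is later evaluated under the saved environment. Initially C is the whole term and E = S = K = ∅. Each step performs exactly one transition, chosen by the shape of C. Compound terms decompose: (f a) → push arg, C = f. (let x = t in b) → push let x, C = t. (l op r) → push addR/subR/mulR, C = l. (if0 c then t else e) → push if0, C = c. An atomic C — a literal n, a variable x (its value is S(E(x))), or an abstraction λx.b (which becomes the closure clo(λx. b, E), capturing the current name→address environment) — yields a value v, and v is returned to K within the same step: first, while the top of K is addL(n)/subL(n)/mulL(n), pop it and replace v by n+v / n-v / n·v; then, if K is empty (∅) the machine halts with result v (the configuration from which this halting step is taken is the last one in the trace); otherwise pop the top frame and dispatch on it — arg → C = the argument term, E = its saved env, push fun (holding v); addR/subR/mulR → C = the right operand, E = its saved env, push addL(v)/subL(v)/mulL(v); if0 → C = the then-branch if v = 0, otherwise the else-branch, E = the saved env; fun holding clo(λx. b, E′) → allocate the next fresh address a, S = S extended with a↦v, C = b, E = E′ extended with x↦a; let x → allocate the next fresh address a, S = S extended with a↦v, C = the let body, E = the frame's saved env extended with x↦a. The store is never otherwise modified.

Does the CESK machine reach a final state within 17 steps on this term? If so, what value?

t=0: [C=(1 * ((λx. (x x)) (λx. (x x)))) | E=∅ | S=∅ | K=∅]
t=1: [C=1 | E=∅ | S=∅ | K=[mulR]]
t=2: [C=((λx. (x x)) (λx. (x x))) | E=∅ | S=∅ | K=[mulL(1)]]
t=3: [C=(λx. (x x)) | E=∅ | S=∅ | K=[arg :: mulL(1)]]
t=4: [C=(λx. (x x)) | E=∅ | S=∅ | K=[fun :: mulL(1)]]
t=5: [C=(x x) | E={x↦0} | S={0↦clo(λx. (x x), ∅)} | K=[mulL(1)]]
t=6: [C=x | E={x↦0} | S={0↦clo(λx. (x x), ∅)} | K=[arg :: mulL(1)]]
t=7: [C=x | E={x↦0} | S={0↦clo(λx. (x x), ∅)} | K=[fun :: mulL(1)]]
t=8: [C=(x x) | E={x↦1} | S={0↦clo(λx. (x x), ∅), 1↦clo(λx. (x x), ∅)} | K=[mulL(1)]]
t=9: [C=x | E={x↦1} | S={0↦clo(λx. (x x), ∅), 1↦clo(λx. (x x), ∅)} | K=[arg :: mulL(1)]]
t=10: [C=x | E={x↦1} | S={0↦clo(λx. (x x), ∅), 1↦clo(λx. (x x), ∅)} | K=[fun :: mulL(1)]]
t=11: [C=(x x) | E={x↦2} | S={0↦clo(λx. (x x), ∅), 1↦clo(λx. (x x), ∅), 2↦clo(λx. (x x), ∅)} | K=[mulL(1)]]
t=12: [C=x | E={x↦2} | S={0↦clo(λx. (x x), ∅), 1↦clo(λx. (x x), ∅), 2↦clo(λx. (x x), ∅)} | K=[arg :: mulL(1)]]
t=13: [C=x | E={x↦2} | S={0↦clo(λx. (x x), ∅), 1↦clo(λx. (x x), ∅), 2↦clo(λx. (x x), ∅)} | K=[fun :: mulL(1)]]
t=14: [C=(x x) | E={x↦3} | S={0↦clo(λx. (x x), ∅), 1↦clo(λx. (x x), ∅), 2↦clo(λx. (x x), ∅), 3↦clo(λx. (x x), ∅)} | K=[mulL(1)]]
t=15: [C=x | E={x↦3} | S={0↦clo(λx. (x x), ∅), 1↦clo(λx. (x x), ∅), 2↦clo(λx. (x x), ∅), 3↦clo(λx. (x x), ∅)} | K=[arg :: mulL(1)]]
t=16: [C=x | E={x↦3} | S={0↦clo(λx. (x x), ∅), 1↦clo(λx. (x x), ∅), 2↦clo(λx. (x x), ∅), 3↦clo(λx. (x x), ∅)} | K=[fun :: mulL(1)]]
t=17: [C=(x x) | E={x↦4} | S={0↦clo(λx. (x x), ∅), 1↦clo(λx. (x x), ∅), 2↦clo(λx. (x x), ∅), 3↦clo(λx. (x x), ∅), 4↦clo(λx. (x x), ∅)} | K=[mulL(1)]]
→ 17 transitions taken and the configuration is still not final: no result within 17 steps

Answer: DIVERGES (no final state within 17 steps)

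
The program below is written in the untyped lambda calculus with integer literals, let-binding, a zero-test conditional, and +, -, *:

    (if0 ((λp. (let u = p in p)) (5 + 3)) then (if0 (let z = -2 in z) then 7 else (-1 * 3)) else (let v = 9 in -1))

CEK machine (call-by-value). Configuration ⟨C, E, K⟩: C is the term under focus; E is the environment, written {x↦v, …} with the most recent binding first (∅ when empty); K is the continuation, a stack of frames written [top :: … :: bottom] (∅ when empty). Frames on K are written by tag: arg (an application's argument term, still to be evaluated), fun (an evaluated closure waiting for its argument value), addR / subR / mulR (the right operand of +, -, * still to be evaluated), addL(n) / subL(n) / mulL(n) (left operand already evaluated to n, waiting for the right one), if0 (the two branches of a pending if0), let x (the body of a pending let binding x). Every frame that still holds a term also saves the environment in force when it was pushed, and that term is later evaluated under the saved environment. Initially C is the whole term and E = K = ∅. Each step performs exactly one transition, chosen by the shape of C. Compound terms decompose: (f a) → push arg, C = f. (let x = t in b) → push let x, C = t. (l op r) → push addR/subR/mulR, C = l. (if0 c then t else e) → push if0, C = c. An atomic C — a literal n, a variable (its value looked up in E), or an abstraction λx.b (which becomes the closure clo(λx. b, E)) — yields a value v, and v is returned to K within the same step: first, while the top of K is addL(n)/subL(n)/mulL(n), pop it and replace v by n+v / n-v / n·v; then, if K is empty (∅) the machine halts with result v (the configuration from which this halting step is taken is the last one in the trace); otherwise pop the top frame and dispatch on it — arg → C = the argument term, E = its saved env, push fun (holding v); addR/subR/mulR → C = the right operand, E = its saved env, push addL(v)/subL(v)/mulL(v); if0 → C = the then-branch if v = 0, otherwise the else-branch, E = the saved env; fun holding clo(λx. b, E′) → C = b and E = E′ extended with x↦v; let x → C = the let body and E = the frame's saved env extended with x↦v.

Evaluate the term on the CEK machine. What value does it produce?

step 0: ⟨C=(if0 ((λp. (let u = p in p)) (5 + 3)) then (if0 (let z = -2 in z) then 7 else (-1 * 3)) else (let v = 9 in -1)); E=∅; K=∅⟩
step 1: ⟨C=((λp. (let u = p in p)) (5 + 3)); E=∅; K=[if0]⟩
step 2: ⟨C=(λp. (let u = p in p)); E=∅; K=[arg :: if0]⟩
step 3: ⟨C=(5 + 3); E=∅; K=[fun :: if0]⟩
step 4: ⟨C=5; E=∅; K=[addR :: fun :: if0]⟩
step 5: ⟨C=3; E=∅; K=[addL(5) :: fun :: if0]⟩
step 6: ⟨C=(let u = p in p); E={p↦8}; K=[if0]⟩
step 7: ⟨C=p; E={p↦8}; K=[let u :: if0]⟩
step 8: ⟨C=p; E={u↦8, p↦8}; K=[if0]⟩
step 9: ⟨C=(let v = 9 in -1); E=∅; K=∅⟩
step 10: ⟨C=9; E=∅; K=[let v]⟩
step 11: ⟨C=-1; E={v↦9}; K=∅⟩
→ final value -1

Answer: -1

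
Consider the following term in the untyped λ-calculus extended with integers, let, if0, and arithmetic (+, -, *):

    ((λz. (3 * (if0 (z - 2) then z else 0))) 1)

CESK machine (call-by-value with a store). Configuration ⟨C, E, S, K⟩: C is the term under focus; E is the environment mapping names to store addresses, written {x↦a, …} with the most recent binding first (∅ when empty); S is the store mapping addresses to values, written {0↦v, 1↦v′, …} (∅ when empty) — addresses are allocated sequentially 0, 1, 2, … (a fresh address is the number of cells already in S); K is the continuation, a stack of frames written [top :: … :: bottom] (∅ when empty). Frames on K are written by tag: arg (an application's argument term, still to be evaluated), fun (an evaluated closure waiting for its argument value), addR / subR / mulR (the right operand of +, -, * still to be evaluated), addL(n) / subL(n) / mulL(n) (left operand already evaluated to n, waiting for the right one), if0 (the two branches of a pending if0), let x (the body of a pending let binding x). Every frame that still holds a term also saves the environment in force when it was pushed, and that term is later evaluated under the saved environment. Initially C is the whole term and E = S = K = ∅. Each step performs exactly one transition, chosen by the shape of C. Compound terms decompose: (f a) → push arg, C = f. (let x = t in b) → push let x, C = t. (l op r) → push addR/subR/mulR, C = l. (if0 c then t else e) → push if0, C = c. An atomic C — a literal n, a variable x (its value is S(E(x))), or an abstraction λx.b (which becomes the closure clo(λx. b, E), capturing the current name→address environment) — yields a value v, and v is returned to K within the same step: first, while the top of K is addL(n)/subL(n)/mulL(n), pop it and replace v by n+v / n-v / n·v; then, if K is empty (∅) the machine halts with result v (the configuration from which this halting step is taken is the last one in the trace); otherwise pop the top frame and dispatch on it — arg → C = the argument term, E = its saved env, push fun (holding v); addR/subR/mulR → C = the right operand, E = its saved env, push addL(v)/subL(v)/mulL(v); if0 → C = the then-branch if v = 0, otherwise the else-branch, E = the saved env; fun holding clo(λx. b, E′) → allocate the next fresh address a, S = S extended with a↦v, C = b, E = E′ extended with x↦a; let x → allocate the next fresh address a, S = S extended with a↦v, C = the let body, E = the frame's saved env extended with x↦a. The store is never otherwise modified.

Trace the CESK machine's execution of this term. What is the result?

step 0: [C=((λz. (3 * (if0 (z - 2) then z else 0))) 1) | E=∅ | S=∅ | K=∅]
step 1: [C=(λz. (3 * (if0 (z - 2) then z else 0))) | E=∅ | S=∅ | K=[arg]]
step 2: [C=1 | E=∅ | S=∅ | K=[fun]]
step 3: [C=(3 * (if0 (z - 2) then z else 0)) | E={z↦0} | S={0↦1} | K=∅]
step 4: [C=3 | E={z↦0} | S={0↦1} | K=[mulR]]
step 5: [C=(if0 (z - 2) then z else 0) | E={z↦0} | S={0↦1} | K=[mulL(3)]]
step 6: [C=(z - 2) | E={z↦0} | S={0↦1} | K=[if0 :: mulL(3)]]
step 7: [C=z | E={z↦0} | S={0↦1} | K=[subR :: if0 :: mulL(3)]]
step 8: [C=2 | E={z↦0} | S={0↦1} | K=[subL(1) :: if0 :: mulL(3)]]
step 9: [C=0 | E={z↦0} | S={0↦1} | K=[mulL(3)]]
→ final value 0

Answer: 0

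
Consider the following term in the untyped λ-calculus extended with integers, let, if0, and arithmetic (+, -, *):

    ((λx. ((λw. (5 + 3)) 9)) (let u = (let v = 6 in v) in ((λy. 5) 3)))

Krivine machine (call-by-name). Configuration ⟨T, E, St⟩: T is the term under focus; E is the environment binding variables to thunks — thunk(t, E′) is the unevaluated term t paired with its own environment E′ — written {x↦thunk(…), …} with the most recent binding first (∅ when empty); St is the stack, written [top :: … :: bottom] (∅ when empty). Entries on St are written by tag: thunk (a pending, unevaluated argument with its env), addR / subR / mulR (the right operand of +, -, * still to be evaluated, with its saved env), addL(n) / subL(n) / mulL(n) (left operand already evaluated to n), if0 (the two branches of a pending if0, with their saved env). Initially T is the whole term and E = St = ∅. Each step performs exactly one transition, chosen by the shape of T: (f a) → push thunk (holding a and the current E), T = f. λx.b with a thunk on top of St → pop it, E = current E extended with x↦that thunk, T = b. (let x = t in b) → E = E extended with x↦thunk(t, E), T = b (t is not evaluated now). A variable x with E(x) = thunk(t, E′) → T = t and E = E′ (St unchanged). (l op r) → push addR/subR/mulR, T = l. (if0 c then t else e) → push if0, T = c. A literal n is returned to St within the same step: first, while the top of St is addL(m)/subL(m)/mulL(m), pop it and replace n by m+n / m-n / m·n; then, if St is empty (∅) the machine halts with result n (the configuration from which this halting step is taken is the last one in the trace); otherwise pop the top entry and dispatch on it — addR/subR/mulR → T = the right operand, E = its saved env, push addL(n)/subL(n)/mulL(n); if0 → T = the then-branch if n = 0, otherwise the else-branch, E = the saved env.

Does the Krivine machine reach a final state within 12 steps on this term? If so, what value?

t=0: [T=((λx. ((λw. (5 + 3)) 9)) (let u = (let v = 6 in v) in ((λy. 5) 3))) | E=∅ | St=∅]
t=1: [T=(λx. ((λw. (5 + 3)) 9)) | E=∅ | St=[thunk]]
t=2: [T=((λw. (5 + 3)) 9) | E={x↦thunk((let u = (let v = 6 in v) in ((λy. 5) 3)), ∅)} | St=∅]
t=3: [T=(λw. (5 + 3)) | E={x↦thunk((let u = (let v = 6 in v) in ((λy. 5) 3)), ∅)} | St=[thunk]]
t=4: [T=(5 + 3) | E={w↦thunk(9, {x↦thunk((let u = (let v = 6 in v) in ((λy. 5) 3)), ∅)}), x↦thunk((let u = (let v = 6 in v) in ((λy. 5) 3)), ∅)} | St=∅]
t=5: [T=5 | E={w↦thunk(9, {x↦thunk((let u = (let v = 6 in v) in ((λy. 5) 3)), ∅)}), x↦thunk((let u = (let v = 6 in v) in ((λy. 5) 3)), ∅)} | St=[addR]]
t=6: [T=3 | E={w↦thunk(9, {x↦thunk((let u = (let v = 6 in v) in ((λy. 5) 3)), ∅)}), x↦thunk((let u = (let v = 6 in v) in ((λy. 5) 3)), ∅)} | St=[addL(5)]]
→ final value 8

Answer: 8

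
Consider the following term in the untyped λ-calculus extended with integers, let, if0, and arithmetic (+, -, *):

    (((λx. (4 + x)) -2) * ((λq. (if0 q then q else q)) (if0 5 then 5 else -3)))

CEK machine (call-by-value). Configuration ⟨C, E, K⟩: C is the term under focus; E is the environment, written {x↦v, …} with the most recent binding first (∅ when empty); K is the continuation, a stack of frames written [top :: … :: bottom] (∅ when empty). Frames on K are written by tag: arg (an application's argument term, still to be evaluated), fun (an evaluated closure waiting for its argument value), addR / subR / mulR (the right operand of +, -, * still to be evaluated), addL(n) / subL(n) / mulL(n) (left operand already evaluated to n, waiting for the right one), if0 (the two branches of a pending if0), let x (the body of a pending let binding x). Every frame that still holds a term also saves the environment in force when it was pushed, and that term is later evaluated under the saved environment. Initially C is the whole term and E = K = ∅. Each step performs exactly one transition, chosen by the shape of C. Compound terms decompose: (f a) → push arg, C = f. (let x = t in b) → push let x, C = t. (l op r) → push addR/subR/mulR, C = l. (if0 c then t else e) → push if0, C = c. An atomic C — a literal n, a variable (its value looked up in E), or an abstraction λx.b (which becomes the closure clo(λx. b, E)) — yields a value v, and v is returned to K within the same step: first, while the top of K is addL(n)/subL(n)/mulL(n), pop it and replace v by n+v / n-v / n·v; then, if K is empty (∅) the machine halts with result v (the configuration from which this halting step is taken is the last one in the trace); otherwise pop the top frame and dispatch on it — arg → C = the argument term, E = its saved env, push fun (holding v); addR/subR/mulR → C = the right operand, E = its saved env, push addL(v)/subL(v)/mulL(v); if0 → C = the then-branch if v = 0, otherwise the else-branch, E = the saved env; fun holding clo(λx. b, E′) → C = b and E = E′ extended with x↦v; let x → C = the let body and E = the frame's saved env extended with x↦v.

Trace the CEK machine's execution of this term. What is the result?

Answer: -6

Derivation:
0. [C=(((λx. (4 + x)) -2) * ((λq. (if0 q then q else q)) (if0 5 then 5 else -3))) | E=∅ | K=∅]
1. [C=((λx. (4 + x)) -2) | E=∅ | K=[mulR]]
2. [C=(λx. (4 + x)) | E=∅ | K=[arg :: mulR]]
3. [C=-2 | E=∅ | K=[fun :: mulR]]
4. [C=(4 + x) | E={x↦-2} | K=[mulR]]
5. [C=4 | E={x↦-2} | K=[addR :: mulR]]
6. [C=x | E={x↦-2} | K=[addL(4) :: mulR]]
7. [C=((λq. (if0 q then q else q)) (if0 5 then 5 else -3)) | E=∅ | K=[mulL(2)]]
8. [C=(λq. (if0 q then q else q)) | E=∅ | K=[arg :: mulL(2)]]
9. [C=(if0 5 then 5 else -3) | E=∅ | K=[fun :: mulL(2)]]
10. [C=5 | E=∅ | K=[if0 :: fun :: mulL(2)]]
11. [C=-3 | E=∅ | K=[fun :: mulL(2)]]
12. [C=(if0 q then q else q) | E={q↦-3} | K=[mulL(2)]]
13. [C=q | E={q↦-3} | K=[if0 :: mulL(2)]]
14. [C=q | E={q↦-3} | K=[mulL(2)]]
→ final value -6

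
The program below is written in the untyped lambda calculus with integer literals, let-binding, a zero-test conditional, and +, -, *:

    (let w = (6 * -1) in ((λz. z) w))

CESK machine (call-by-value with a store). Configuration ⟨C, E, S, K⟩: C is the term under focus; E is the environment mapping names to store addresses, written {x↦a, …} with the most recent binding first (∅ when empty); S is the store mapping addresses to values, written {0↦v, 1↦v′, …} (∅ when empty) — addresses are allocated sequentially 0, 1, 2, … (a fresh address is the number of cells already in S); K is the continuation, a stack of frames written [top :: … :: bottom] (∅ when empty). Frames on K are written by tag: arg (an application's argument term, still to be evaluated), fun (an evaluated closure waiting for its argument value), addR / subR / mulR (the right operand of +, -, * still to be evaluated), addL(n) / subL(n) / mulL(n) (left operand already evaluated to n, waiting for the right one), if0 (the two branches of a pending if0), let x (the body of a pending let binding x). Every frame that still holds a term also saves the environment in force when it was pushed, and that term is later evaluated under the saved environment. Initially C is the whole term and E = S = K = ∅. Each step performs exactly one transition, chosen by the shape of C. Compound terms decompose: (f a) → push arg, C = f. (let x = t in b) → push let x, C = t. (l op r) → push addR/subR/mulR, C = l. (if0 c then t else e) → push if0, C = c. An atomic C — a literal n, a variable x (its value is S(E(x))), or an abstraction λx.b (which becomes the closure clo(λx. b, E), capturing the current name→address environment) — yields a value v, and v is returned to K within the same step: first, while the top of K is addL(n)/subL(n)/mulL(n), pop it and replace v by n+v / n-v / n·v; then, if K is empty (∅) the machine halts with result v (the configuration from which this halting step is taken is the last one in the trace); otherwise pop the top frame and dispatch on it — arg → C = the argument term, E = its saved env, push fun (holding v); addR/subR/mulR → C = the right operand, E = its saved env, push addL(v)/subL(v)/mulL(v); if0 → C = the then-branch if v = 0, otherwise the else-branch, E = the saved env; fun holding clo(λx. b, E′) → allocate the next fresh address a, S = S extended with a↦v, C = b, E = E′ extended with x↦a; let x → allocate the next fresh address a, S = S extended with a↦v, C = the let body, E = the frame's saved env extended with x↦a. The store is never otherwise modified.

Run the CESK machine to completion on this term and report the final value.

Answer: -6

Derivation:
step 0: [C=(let w = (6 * -1) in ((λz. z) w)) | E=∅ | S=∅ | K=∅]
step 1: [C=(6 * -1) | E=∅ | S=∅ | K=[let w]]
step 2: [C=6 | E=∅ | S=∅ | K=[mulR :: let w]]
step 3: [C=-1 | E=∅ | S=∅ | K=[mulL(6) :: let w]]
step 4: [C=((λz. z) w) | E={w↦0} | S={0↦-6} | K=∅]
step 5: [C=(λz. z) | E={w↦0} | S={0↦-6} | K=[arg]]
step 6: [C=w | E={w↦0} | S={0↦-6} | K=[fun]]
step 7: [C=z | E={z↦1, w↦0} | S={0↦-6, 1↦-6} | K=∅]
→ final value -6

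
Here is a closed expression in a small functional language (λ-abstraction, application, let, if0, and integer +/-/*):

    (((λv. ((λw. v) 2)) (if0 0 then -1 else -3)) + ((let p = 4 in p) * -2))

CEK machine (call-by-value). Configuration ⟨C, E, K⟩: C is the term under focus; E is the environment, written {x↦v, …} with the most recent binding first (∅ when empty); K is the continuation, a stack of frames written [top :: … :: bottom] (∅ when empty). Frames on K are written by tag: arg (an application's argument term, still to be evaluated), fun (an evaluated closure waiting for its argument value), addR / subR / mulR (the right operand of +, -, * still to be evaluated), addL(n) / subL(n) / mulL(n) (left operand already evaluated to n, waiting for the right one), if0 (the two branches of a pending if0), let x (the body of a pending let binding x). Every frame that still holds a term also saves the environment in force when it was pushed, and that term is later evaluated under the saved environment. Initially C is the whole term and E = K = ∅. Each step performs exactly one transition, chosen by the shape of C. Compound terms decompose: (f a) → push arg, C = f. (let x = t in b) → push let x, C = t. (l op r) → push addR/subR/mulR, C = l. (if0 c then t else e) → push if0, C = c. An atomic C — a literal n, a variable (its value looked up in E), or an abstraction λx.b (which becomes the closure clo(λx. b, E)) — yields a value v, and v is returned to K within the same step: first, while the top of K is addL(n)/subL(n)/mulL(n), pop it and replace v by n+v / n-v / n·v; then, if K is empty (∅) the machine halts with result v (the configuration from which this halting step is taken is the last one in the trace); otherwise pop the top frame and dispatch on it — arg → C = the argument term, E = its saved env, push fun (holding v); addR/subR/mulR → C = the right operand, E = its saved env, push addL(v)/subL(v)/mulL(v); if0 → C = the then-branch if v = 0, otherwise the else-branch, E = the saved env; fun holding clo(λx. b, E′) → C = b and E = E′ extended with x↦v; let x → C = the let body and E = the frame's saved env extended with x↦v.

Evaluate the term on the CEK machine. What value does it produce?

0. ⟨C=(((λv. ((λw. v) 2)) (if0 0 then -1 else -3)) + ((let p = 4 in p) * -2)); E=∅; K=∅⟩
1. ⟨C=((λv. ((λw. v) 2)) (if0 0 then -1 else -3)); E=∅; K=[addR]⟩
2. ⟨C=(λv. ((λw. v) 2)); E=∅; K=[arg :: addR]⟩
3. ⟨C=(if0 0 then -1 else -3); E=∅; K=[fun :: addR]⟩
4. ⟨C=0; E=∅; K=[if0 :: fun :: addR]⟩
5. ⟨C=-1; E=∅; K=[fun :: addR]⟩
6. ⟨C=((λw. v) 2); E={v↦-1}; K=[addR]⟩
7. ⟨C=(λw. v); E={v↦-1}; K=[arg :: addR]⟩
8. ⟨C=2; E={v↦-1}; K=[fun :: addR]⟩
9. ⟨C=v; E={w↦2, v↦-1}; K=[addR]⟩
10. ⟨C=((let p = 4 in p) * -2); E=∅; K=[addL(-1)]⟩
11. ⟨C=(let p = 4 in p); E=∅; K=[mulR :: addL(-1)]⟩
12. ⟨C=4; E=∅; K=[let p :: mulR :: addL(-1)]⟩
13. ⟨C=p; E={p↦4}; K=[mulR :: addL(-1)]⟩
14. ⟨C=-2; E=∅; K=[mulL(4) :: addL(-1)]⟩
→ final value -9

Answer: -9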